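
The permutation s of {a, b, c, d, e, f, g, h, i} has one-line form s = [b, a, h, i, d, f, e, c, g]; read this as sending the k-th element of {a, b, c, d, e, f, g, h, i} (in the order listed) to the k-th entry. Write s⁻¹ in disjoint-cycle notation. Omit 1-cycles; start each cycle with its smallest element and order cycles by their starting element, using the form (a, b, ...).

First write s in disjoint cycles: (a, b)(c, h)(d, i, g, e).
Reversing each cycle (and rotating so the smallest element leads) gives s⁻¹ = (a, b)(c, h)(d, e, g, i).

(a, b)(c, h)(d, e, g, i)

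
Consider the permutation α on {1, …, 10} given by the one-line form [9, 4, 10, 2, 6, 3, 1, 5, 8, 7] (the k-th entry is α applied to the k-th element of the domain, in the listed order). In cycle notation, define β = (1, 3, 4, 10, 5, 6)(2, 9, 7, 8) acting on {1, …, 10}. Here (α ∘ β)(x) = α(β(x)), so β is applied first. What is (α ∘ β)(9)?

β(9) = 7, then α(7) = 1; composing gives (α ∘ β)(9) = 1.

1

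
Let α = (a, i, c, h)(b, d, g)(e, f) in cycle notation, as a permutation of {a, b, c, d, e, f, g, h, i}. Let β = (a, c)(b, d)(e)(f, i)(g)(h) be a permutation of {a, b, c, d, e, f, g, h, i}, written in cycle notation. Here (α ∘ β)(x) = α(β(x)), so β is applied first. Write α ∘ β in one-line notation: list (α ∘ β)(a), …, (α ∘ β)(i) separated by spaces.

(α ∘ β)(x) = α(β(x)). Computing each image: α(β(a)) = α(c) = h, α(β(b)) = α(d) = g, α(β(c)) = α(a) = i, α(β(d)) = α(b) = d, α(β(e)) = α(e) = f, α(β(f)) = α(i) = c, α(β(g)) = α(g) = b, α(β(h)) = α(h) = a, α(β(i)) = α(f) = e.
Hence α ∘ β = [h g i d f c b a e].

h g i d f c b a e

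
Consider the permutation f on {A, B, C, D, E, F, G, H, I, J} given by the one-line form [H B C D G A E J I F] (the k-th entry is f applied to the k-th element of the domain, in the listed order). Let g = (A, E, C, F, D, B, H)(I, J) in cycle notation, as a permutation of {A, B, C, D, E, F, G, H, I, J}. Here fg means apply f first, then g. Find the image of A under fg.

A

(fg)(A) = g(f(A)). f(A) = H, then g(H) = A. So (fg)(A) = A.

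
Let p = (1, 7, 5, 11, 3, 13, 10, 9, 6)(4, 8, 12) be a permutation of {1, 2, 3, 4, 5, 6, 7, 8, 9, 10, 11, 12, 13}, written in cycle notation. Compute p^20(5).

3

5 lies in the 9-cycle (1, 7, 5, 11, 3, 13, 10, 9, 6).
On a 9-cycle, p^9 is the identity, so p^20 = p^2 there (20 ≡ 2 mod 9).
Stepping 2 places around the cycle: 5 → 11 → 3.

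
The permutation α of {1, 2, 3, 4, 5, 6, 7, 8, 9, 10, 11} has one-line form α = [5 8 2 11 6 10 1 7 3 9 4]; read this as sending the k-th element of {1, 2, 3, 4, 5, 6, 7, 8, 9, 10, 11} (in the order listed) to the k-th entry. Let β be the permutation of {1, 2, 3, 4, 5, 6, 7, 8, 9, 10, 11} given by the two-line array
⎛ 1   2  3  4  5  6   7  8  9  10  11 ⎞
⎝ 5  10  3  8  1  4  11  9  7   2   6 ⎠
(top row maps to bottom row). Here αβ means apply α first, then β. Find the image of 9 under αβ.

First apply α: α(9) = 3, then β(3) = 3. Thus (αβ)(9) = 3.

3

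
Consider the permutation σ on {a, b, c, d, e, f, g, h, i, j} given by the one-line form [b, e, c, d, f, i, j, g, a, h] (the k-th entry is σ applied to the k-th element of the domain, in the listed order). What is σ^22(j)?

h

Tracing j → h → … returns to j after 3 steps, so j lies in a 3-cycle (g j h).
On a 3-cycle, σ^3 is the identity, so σ^22 = σ^1 there (22 ≡ 1 mod 3).
Advancing 1 step from j: j → h.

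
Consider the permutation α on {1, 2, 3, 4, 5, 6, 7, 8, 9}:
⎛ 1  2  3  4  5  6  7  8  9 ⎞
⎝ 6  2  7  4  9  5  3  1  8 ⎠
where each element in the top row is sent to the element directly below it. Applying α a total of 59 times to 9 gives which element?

Tracing 9 → 8 → … returns to 9 after 5 steps, so 9 lies in a 5-cycle (1 6 5 9 8).
Powers repeat with period 5 on this cycle, and 59 mod 5 = 4, so α^59(9) = α^4(9).
Advancing 4 steps from 9: 9 → 8 → 1 → 6 → 5.

5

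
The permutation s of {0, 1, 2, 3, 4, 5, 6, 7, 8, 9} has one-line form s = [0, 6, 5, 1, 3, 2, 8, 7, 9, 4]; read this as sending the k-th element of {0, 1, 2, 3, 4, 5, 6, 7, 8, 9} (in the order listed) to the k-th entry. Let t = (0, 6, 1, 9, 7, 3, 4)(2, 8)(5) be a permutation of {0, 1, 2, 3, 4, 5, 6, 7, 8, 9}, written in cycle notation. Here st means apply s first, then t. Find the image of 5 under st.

8

s(5) = 2, then t(2) = 8; composing gives (st)(5) = 8.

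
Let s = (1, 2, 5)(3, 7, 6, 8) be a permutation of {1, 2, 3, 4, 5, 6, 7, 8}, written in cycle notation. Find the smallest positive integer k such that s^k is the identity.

The cycle type of s is (4, 3, 1).
The order is lcm(4, 3) = 12.

12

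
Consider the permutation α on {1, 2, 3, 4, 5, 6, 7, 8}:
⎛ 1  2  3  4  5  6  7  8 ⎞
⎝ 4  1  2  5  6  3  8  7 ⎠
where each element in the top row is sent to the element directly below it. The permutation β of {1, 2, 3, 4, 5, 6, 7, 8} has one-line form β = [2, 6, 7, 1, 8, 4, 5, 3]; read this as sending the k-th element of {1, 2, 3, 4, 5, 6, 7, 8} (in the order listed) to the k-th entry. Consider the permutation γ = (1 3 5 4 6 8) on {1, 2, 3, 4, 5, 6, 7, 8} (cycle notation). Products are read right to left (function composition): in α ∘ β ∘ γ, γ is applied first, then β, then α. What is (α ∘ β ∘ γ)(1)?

(α ∘ β ∘ γ)(1) = α(β(γ(1))). γ(1) = 3, then β(3) = 7, then α(7) = 8, so the result is 8.

8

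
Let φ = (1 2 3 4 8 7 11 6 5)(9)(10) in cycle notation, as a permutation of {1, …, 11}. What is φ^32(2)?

11

2 lies in the 9-cycle (1 2 3 4 8 7 11 6 5).
Since the cycle has length 9, φ^32 acts on it the same as φ^5 (32 mod 9 = 5).
Stepping 5 places around the cycle: 2 → 3 → 4 → 8 → 7 → 11.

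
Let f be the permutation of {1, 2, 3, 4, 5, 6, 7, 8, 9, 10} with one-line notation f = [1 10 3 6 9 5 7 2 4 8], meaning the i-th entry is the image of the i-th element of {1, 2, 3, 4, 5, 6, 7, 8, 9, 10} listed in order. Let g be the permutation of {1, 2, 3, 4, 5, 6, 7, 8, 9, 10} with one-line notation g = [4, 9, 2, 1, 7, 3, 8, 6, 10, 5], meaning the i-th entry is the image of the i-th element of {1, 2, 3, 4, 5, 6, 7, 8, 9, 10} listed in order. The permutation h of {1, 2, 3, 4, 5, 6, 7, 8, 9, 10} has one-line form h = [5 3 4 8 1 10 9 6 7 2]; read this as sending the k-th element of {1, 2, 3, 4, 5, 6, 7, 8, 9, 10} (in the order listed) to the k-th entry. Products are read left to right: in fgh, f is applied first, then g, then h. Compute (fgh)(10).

Chase 10: f(10) = 8; g(8) = 6; h(6) = 10. Hence (fgh)(10) = 10.

10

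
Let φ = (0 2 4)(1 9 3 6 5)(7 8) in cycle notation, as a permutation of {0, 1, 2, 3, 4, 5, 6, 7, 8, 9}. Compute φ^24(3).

3 lies in the 5-cycle (1 9 3 6 5).
Powers repeat with period 5 on this cycle, and 24 mod 5 = 4, so φ^24(3) = φ^4(3).
Stepping 4 places around the cycle: 3 → 6 → 5 → 1 → 9.

9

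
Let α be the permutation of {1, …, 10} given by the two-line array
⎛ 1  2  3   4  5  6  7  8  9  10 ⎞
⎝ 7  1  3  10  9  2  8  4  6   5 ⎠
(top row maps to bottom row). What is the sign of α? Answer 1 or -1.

1

In disjoint-cycle form the cycle lengths are 9, 1.
A cycle of length ℓ contributes ℓ−1 transpositions, so α is a product of 8 transpositions — even.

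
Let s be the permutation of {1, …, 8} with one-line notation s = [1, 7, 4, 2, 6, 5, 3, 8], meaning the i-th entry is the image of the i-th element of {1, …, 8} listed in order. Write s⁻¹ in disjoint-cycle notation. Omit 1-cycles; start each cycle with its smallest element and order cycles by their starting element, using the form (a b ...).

First write s in disjoint cycles: (2 7 3 4)(5 6).
The inverse reverses every cycle; in canonical form, s⁻¹ = (2 4 3 7)(5 6).

(2 4 3 7)(5 6)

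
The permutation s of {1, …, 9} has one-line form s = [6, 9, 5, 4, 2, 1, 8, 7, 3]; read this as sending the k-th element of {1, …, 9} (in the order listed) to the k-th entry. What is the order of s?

Writing s as disjoint cycles, the cycle lengths are 4, 2, 2, 1.
The order of s is the least common multiple of its cycle lengths: lcm(4, 2, 2) = 4.

4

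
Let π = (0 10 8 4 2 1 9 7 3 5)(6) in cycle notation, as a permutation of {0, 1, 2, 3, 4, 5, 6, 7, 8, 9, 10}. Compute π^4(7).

7 lies in the 10-cycle (0 10 8 4 2 1 9 7 3 5).
Stepping 4 places around the cycle: 7 → 3 → 5 → 0 → 10.

10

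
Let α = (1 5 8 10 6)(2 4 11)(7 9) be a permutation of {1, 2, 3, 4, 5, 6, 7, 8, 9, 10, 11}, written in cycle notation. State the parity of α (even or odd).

odd

The cycle lengths are 5, 3, 2, 1.
A cycle is odd iff its length is even; α has 1 even-length cycle, so sgn(α) = (−1)^1 and α is odd.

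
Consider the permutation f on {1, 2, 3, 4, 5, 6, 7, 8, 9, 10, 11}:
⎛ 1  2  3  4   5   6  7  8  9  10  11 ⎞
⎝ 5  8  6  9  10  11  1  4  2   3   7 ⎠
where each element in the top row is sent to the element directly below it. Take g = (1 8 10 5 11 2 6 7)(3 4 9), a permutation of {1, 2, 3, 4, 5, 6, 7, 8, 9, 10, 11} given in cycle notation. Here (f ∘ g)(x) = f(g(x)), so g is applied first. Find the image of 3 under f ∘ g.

(f ∘ g)(3) = f(g(3)). g(3) = 4, then f(4) = 9. So (f ∘ g)(3) = 9.

9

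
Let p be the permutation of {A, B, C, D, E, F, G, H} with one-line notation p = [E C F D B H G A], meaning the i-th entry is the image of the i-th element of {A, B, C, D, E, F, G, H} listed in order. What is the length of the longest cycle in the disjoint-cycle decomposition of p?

Decomposing into disjoint cycles gives (A E B C F H); the longest has length 6.

6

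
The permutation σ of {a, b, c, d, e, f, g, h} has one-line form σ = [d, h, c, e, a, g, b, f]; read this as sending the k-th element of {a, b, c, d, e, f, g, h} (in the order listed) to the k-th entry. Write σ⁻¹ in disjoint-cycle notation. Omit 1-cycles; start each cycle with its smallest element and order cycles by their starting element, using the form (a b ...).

The cycle decomposition of σ is (a d e)(b h f g).
Reversing each cycle (and rotating so the smallest element leads) gives σ⁻¹ = (a e d)(b g f h).

(a e d)(b g f h)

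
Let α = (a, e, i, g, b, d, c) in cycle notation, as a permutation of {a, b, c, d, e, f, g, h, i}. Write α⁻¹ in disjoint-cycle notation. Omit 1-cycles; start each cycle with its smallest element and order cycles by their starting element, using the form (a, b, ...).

(a, c, d, b, g, i, e)

Inverting a permutation written in cycle notation just reverses the order within every cycle.
After reversing and putting each cycle's least element first, α⁻¹ = (a, c, d, b, g, i, e).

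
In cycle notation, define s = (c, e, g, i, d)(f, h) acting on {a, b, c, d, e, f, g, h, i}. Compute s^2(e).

i

e lies in the 5-cycle (c, e, g, i, d).
Advancing 2 steps from e: e → g → i.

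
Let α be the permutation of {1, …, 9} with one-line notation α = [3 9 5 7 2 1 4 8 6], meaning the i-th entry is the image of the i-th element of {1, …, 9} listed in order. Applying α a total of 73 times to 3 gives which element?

5

Tracing 3 → 5 → … returns to 3 after 6 steps, so 3 lies in a 6-cycle (1 3 5 2 9 6).
Since the cycle has length 6, α^73 acts on it the same as α^1 (73 mod 6 = 1).
Stepping 1 place around the cycle: 3 → 5.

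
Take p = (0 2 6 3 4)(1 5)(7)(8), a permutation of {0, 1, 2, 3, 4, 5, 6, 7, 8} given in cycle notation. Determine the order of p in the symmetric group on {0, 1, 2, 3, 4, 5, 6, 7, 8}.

10

The cycle type of p is (5, 2, 1, 1).
The order is lcm(5, 2) = 10.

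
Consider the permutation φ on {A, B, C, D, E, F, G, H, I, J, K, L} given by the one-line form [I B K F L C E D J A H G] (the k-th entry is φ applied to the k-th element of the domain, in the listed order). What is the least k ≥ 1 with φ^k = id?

15

Decomposing into disjoint cycles gives cycle lengths 5, 3, 3, 1.
The order of φ is the least common multiple of its cycle lengths: lcm(5, 3, 3) = 15.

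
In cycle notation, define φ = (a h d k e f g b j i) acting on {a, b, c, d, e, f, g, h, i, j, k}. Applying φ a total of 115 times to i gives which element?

i lies in the 10-cycle (a h d k e f g b j i).
Since the cycle has length 10, φ^115 acts on it the same as φ^5 (115 mod 10 = 5).
Stepping 5 places around the cycle: i → a → h → d → k → e.

e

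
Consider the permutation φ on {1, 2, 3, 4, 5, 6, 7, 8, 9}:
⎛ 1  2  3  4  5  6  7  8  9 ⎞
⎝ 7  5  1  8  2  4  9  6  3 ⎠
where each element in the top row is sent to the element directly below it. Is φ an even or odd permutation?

In disjoint-cycle form the cycle lengths are 4, 3, 2.
A cycle of length ℓ contributes ℓ−1 transpositions, so φ is a product of 3 + 2 + 1 = 6 transpositions — even.

even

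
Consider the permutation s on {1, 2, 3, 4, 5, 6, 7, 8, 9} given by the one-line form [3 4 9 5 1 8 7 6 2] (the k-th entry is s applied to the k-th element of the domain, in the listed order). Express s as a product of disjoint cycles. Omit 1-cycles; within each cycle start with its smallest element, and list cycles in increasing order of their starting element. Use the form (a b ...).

From 1: 1 → 3 → 9 → 2 → 4 → 5 → 1, closing the cycle (1 3 9 2 4 5).
Continuing from each remaining unvisited element yields (1 3 9 2 4 5)(6 8).

(1 3 9 2 4 5)(6 8)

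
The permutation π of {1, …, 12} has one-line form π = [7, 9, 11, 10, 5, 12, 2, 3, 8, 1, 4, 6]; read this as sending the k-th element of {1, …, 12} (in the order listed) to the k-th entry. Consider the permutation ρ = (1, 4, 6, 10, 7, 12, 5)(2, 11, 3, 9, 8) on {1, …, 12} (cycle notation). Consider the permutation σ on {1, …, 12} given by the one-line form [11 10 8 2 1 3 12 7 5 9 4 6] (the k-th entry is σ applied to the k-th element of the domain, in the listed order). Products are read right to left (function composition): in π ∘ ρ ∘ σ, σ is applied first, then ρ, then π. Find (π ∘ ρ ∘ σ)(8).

6

Apply the permutations in order: σ(8) = 7, then ρ(7) = 12, then π(12) = 6. So (π ∘ ρ ∘ σ)(8) = 6.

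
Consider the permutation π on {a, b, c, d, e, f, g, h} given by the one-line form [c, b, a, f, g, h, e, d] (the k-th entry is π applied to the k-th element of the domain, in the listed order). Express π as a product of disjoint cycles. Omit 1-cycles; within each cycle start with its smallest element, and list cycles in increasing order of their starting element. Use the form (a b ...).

(a c)(d f h)(e g)

From a: a → c → a, closing the cycle (a c).
Repeating from the next unused element and collecting all non-trivial cycles gives (a c)(d f h)(e g).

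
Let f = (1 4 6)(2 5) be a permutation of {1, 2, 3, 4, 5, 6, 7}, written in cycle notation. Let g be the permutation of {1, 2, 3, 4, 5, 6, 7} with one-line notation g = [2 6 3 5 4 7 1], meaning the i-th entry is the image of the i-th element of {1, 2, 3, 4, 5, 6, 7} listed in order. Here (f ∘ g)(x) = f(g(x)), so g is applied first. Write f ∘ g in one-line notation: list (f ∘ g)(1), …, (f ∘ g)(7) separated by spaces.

Chase each element through g then f: 1 → 2 → 5; 2 → 6 → 1; 3 → 3 → 3; 4 → 5 → 2; 5 → 4 → 6; 6 → 7 → 7; 7 → 1 → 4.
Collecting the images, f ∘ g = [5 1 3 2 6 7 4].

5 1 3 2 6 7 4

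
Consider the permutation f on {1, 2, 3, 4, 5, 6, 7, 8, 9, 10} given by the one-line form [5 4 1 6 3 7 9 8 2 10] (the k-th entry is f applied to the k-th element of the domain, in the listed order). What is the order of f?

15

The disjoint-cycle form of f has cycle lengths 5, 3, 1, 1.
Since disjoint cycles commute, ord(f) = lcm(5, 3) = 15.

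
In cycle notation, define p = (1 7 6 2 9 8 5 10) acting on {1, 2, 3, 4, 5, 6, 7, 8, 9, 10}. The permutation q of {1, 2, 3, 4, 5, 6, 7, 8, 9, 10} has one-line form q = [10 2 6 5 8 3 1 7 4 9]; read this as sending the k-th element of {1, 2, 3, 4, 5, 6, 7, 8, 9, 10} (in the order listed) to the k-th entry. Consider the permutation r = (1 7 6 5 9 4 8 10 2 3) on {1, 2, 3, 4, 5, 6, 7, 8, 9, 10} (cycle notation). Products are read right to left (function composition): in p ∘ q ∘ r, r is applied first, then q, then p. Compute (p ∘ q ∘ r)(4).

(p ∘ q ∘ r)(4) = p(q(r(4))). r(4) = 8, then q(8) = 7, then p(7) = 6, so the result is 6.

6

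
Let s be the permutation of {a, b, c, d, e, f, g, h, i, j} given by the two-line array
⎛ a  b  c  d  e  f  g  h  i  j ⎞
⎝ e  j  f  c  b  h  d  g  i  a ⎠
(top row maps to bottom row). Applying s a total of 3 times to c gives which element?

g

Tracing c → f → … returns to c after 5 steps, so c lies in a 5-cycle (c f h g d).
Stepping 3 places around the cycle: c → f → h → g.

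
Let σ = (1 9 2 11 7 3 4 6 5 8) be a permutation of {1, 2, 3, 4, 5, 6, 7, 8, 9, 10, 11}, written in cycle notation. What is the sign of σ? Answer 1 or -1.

The cycle lengths are 10, 1.
A cycle of length ℓ contributes ℓ−1 transpositions, so σ is a product of 9 transpositions — odd.

-1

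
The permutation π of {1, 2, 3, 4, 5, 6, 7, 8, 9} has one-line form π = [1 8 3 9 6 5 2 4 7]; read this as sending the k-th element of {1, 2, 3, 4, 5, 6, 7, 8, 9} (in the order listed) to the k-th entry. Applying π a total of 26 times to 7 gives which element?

2

Tracing 7 → 2 → … returns to 7 after 5 steps, so 7 lies in a 5-cycle (2, 8, 4, 9, 7).
On a 5-cycle, π^5 is the identity, so π^26 = π^1 there (26 ≡ 1 mod 5).
Stepping 1 place around the cycle: 7 → 2.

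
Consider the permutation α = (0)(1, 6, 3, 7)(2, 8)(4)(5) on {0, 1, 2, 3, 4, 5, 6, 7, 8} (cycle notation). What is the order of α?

4

The cycle type of α is (4, 2, 1, 1, 1).
The order of α is the least common multiple of its cycle lengths: lcm(4, 2) = 4.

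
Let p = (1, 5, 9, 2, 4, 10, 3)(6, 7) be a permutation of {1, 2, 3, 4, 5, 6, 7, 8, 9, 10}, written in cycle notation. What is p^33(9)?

1

9 lies in the 7-cycle (1, 5, 9, 2, 4, 10, 3).
Powers repeat with period 7 on this cycle, and 33 mod 7 = 5, so p^33(9) = p^5(9).
Stepping 5 places around the cycle: 9 → 2 → 4 → 10 → 3 → 1.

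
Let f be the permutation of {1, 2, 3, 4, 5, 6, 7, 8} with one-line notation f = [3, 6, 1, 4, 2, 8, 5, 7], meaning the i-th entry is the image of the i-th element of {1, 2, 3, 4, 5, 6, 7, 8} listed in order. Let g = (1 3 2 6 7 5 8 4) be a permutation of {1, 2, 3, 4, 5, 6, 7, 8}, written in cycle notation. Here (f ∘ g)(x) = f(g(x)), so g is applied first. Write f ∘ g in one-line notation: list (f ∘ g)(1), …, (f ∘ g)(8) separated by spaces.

1 8 6 3 7 5 2 4

Chase each element through g then f: 1 → 3 → 1; 2 → 6 → 8; 3 → 2 → 6; 4 → 1 → 3; 5 → 8 → 7; 6 → 7 → 5; 7 → 5 → 2; 8 → 4 → 4.
So f ∘ g in one-line form is 1 8 6 3 7 5 2 4.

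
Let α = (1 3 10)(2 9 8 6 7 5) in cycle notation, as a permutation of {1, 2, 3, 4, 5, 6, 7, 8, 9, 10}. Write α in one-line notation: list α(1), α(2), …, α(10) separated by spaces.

Each element maps to the next entry in its cycle (wrapping to the front): 1↦3, 2↦9, 3↦10, 4↦4, 5↦2, 6↦7, 7↦5, 8↦6, 9↦8, 10↦1.
So the one-line form is 3 9 10 4 2 7 5 6 8 1.

3 9 10 4 2 7 5 6 8 1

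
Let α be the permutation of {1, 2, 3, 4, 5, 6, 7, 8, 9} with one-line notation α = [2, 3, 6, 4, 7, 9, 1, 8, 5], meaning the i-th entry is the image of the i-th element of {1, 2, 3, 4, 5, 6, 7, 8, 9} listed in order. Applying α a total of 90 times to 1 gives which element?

Tracing 1 → 2 → … returns to 1 after 7 steps, so 1 lies in a 7-cycle (1 2 3 6 9 5 7).
On a 7-cycle, α^7 is the identity, so α^90 = α^6 there (90 ≡ 6 mod 7).
Stepping 6 places around the cycle: 1 → 2 → 3 → 6 → 9 → 5 → 7.

7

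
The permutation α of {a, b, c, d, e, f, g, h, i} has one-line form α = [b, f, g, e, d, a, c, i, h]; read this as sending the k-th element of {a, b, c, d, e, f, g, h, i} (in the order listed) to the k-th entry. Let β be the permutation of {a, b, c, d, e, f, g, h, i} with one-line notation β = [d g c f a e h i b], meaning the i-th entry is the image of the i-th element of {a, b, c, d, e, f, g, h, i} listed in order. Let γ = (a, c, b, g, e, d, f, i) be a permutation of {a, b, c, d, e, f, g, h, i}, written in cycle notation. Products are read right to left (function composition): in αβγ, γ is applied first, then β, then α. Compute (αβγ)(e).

a

(αβγ)(e) = α(β(γ(e))). γ(e) = d, then β(d) = f, then α(f) = a, so the result is a.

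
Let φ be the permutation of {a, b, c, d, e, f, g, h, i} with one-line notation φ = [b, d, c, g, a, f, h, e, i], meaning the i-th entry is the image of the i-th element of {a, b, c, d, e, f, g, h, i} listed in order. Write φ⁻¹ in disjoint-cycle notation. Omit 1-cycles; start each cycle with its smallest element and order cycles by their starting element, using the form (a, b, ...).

The cycle decomposition of φ is (a, b, d, g, h, e).
Reversing each cycle (and rotating so the smallest element leads) gives φ⁻¹ = (a, e, h, g, d, b).

(a, e, h, g, d, b)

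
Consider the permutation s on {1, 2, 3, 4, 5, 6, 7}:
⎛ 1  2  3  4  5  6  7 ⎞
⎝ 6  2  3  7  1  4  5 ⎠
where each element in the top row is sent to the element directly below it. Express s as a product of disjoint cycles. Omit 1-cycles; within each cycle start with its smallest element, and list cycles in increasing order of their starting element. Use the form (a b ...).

(1 6 4 7 5)

Iterating s from 1 gives 1 → 6 → 4 → 7 → 5 → 1; that is the 5-cycle (1 6 4 7 5).
Continuing from each remaining unvisited element yields (1 6 4 7 5).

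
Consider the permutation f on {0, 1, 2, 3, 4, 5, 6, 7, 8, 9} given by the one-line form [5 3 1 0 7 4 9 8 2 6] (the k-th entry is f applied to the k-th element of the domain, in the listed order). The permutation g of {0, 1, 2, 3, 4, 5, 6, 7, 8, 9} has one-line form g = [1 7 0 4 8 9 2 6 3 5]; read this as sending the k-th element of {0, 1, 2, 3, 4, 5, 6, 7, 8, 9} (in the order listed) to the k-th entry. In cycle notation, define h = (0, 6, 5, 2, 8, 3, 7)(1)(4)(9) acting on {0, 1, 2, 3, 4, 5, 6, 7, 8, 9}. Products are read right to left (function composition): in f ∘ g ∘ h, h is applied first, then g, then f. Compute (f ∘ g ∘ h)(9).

Apply the permutations in order: h(9) = 9, then g(9) = 5, then f(5) = 4. So (f ∘ g ∘ h)(9) = 4.

4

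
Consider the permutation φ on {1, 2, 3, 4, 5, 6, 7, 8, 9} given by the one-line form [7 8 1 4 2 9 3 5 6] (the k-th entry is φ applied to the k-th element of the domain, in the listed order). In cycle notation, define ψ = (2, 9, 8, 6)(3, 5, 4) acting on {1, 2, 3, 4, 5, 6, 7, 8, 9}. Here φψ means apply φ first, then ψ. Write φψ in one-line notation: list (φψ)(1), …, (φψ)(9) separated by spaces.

Chase each element through φ then ψ: 1 → 7 → 7; 2 → 8 → 6; 3 → 1 → 1; 4 → 4 → 3; 5 → 2 → 9; 6 → 9 → 8; 7 → 3 → 5; 8 → 5 → 4; 9 → 6 → 2.
So φψ in one-line form is 7 6 1 3 9 8 5 4 2.

7 6 1 3 9 8 5 4 2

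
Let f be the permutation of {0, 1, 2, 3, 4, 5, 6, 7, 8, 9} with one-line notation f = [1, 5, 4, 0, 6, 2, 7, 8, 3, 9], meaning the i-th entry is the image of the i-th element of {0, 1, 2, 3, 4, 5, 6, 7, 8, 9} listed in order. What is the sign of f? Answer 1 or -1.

In disjoint-cycle form the cycle lengths are 9, 1.
A cycle of length ℓ contributes ℓ−1 transpositions, so f is a product of 8 transpositions — even.

1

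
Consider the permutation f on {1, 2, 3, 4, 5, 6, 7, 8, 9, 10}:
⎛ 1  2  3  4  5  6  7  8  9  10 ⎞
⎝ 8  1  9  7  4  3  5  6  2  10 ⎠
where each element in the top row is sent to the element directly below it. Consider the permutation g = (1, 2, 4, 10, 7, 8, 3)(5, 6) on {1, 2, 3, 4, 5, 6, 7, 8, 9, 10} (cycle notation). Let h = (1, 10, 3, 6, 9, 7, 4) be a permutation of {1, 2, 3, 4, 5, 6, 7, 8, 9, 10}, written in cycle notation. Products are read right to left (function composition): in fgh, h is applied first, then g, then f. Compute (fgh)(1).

Apply the permutations in order: h(1) = 10, then g(10) = 7, then f(7) = 5. So (fgh)(1) = 5.

5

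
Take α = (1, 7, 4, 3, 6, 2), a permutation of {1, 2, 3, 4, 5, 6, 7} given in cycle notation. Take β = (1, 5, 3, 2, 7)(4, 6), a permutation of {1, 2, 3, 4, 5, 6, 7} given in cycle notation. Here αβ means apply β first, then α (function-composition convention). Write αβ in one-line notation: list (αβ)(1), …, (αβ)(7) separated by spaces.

(αβ)(x) = α(β(x)). Computing each image: α(β(1)) = α(5) = 5, α(β(2)) = α(7) = 4, α(β(3)) = α(2) = 1, α(β(4)) = α(6) = 2, α(β(5)) = α(3) = 6, α(β(6)) = α(4) = 3, α(β(7)) = α(1) = 7.
Hence αβ = [5 4 1 2 6 3 7].

5 4 1 2 6 3 7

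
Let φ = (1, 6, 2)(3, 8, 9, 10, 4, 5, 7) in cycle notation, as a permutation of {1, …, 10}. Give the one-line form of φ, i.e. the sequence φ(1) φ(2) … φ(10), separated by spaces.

6 1 8 5 7 2 3 9 10 4

Image by image: 1↦6, 2↦1, 3↦8, 4↦5, 5↦7, 6↦2, 7↦3, 8↦9, 9↦10, 10↦4.
Listing these in domain order gives 6 1 8 5 7 2 3 9 10 4.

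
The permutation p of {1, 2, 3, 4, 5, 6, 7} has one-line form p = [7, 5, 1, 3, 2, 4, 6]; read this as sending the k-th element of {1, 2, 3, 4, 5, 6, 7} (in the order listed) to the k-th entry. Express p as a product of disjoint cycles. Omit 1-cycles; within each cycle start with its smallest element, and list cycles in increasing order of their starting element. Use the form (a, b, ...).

(1, 7, 6, 4, 3)(2, 5)

Iterating p from 1 gives 1 → 7 → 6 → 4 → 3 → 1; that is the 5-cycle (1, 7, 6, 4, 3).
Repeating from the next unused element and collecting all non-trivial cycles gives (1, 7, 6, 4, 3)(2, 5).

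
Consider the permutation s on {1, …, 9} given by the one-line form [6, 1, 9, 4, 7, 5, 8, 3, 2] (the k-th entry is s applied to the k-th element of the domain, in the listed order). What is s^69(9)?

7

Tracing 9 → 2 → … returns to 9 after 8 steps, so 9 lies in an 8-cycle (1, 6, 5, 7, 8, 3, 9, 2).
On an 8-cycle, s^8 is the identity, so s^69 = s^5 there (69 ≡ 5 mod 8).
Advancing 5 steps from 9: 9 → 2 → 1 → 6 → 5 → 7.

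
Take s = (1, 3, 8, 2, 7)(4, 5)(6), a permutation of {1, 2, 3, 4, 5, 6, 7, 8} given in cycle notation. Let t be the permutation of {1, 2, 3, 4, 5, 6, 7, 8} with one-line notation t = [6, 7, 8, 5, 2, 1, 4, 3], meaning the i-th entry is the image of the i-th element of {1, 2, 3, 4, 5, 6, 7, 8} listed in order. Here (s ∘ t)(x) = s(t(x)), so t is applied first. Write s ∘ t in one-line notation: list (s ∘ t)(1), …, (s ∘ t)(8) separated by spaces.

6 1 2 4 7 3 5 8

Chase each element through t then s: 1 → 6 → 6; 2 → 7 → 1; 3 → 8 → 2; 4 → 5 → 4; 5 → 2 → 7; 6 → 1 → 3; 7 → 4 → 5; 8 → 3 → 8.
Collecting the images, s ∘ t = [6 1 2 4 7 3 5 8].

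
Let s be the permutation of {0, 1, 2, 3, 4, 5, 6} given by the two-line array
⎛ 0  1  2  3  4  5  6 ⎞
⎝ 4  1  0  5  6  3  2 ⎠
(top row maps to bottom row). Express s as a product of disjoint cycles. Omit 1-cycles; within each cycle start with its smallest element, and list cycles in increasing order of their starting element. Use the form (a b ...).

(0 4 6 2)(3 5)

Iterating s from 0 gives 0 → 4 → 6 → 2 → 0; that is the 4-cycle (0 4 6 2).
Continuing from each remaining unvisited element yields (0 4 6 2)(3 5).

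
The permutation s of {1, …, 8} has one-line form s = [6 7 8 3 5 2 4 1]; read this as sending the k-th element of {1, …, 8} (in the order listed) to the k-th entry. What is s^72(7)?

3

Tracing 7 → 4 → … returns to 7 after 7 steps, so 7 lies in a 7-cycle (1 6 2 7 4 3 8).
Powers repeat with period 7 on this cycle, and 72 mod 7 = 2, so s^72(7) = s^2(7).
Advancing 2 steps from 7: 7 → 4 → 3.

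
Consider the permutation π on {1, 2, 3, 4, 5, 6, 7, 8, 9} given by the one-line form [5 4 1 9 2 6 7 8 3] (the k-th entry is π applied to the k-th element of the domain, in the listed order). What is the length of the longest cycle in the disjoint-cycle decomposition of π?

6

Decomposing into disjoint cycles gives (1, 5, 2, 4, 9, 3); the longest has length 6.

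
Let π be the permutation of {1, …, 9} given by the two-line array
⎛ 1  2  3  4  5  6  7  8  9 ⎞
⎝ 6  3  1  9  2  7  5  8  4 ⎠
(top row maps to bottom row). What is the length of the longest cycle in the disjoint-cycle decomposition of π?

Decomposing into disjoint cycles gives (1, 6, 7, 5, 2, 3)(4, 9); the longest has length 6.

6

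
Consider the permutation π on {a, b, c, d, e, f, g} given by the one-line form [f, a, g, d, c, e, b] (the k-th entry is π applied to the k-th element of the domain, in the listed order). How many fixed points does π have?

1

The fixed points (elements with π(x) = x) are {d}, so there is 1.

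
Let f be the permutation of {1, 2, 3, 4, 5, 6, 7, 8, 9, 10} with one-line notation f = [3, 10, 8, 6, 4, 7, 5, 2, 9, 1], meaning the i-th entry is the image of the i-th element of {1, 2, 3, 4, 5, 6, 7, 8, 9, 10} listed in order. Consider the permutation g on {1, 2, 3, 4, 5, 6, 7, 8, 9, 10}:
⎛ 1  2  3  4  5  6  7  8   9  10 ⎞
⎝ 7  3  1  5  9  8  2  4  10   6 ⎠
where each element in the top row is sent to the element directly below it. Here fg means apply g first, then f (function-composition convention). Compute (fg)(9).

First apply g: g(9) = 10, then f(10) = 1. Thus (fg)(9) = 1.

1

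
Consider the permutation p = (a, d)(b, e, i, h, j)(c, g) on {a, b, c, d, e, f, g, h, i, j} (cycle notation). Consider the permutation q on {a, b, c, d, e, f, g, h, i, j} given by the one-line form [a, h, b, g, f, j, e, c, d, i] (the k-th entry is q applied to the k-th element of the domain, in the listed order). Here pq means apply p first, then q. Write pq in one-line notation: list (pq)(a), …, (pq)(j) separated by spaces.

Chase each element through p then q: a → d → g; b → e → f; c → g → e; d → a → a; e → i → d; f → f → j; g → c → b; h → j → i; i → h → c; j → b → h.
So pq in one-line form is g f e a d j b i c h.

g f e a d j b i c h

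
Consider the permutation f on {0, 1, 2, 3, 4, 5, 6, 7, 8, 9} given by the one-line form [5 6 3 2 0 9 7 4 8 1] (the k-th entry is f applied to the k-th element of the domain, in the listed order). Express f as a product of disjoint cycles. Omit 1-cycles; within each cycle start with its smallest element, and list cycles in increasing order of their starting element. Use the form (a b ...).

(0 5 9 1 6 7 4)(2 3)

From 0: 0 → 5 → 9 → 1 → 6 → 7 → 4 → 0, closing the cycle (0 5 9 1 6 7 4).
Continuing from each remaining unvisited element yields (0 5 9 1 6 7 4)(2 3).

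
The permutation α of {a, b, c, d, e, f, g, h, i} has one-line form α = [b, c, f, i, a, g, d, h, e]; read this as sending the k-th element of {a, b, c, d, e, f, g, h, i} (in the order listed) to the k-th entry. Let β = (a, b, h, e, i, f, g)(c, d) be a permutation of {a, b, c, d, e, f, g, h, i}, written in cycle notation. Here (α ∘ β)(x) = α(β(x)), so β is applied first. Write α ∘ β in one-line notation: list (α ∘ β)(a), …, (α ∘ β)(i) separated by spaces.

For each element, apply β then α: a → b → c; b → h → h; c → d → i; d → c → f; e → i → e; f → g → d; g → a → b; h → e → a; i → f → g.
Collecting the images, α ∘ β = [c h i f e d b a g].

c h i f e d b a g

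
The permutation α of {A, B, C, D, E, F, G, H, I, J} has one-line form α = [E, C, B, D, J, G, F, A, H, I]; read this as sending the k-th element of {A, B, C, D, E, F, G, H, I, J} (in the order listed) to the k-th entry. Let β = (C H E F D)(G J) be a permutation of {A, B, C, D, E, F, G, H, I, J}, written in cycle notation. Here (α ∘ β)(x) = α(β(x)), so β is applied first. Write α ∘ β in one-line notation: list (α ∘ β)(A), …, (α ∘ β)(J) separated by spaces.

E C A B G D I J H F

For each element, apply β then α: A → A → E; B → B → C; C → H → A; D → C → B; E → F → G; F → D → D; G → J → I; H → E → J; I → I → H; J → G → F.
So α ∘ β in one-line form is E C A B G D I J H F.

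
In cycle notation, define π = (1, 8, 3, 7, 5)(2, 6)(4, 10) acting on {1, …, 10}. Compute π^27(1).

3

1 lies in the 5-cycle (1, 8, 3, 7, 5).
Powers repeat with period 5 on this cycle, and 27 mod 5 = 2, so π^27(1) = π^2(1).
Advancing 2 steps from 1: 1 → 8 → 3.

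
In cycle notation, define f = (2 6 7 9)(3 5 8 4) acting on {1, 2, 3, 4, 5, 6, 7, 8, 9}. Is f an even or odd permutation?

even

The cycle lengths are 4, 4, 1.
A cycle is odd iff its length is even; f has 2 even-length cycles, so sgn(f) = (−1)^2 and f is even.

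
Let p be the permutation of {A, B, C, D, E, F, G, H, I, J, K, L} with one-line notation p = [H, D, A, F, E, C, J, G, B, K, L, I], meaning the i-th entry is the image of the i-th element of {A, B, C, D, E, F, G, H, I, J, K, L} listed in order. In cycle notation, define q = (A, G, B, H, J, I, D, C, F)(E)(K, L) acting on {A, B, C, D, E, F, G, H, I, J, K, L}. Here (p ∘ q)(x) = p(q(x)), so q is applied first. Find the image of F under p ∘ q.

(p ∘ q)(F) = p(q(F)). q(F) = A, then p(A) = H. So (p ∘ q)(F) = H.

H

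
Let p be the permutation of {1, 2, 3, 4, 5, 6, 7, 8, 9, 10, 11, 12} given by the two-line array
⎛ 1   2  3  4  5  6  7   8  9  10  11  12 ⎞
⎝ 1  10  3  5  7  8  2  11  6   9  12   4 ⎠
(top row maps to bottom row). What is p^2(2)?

Tracing 2 → 10 → … returns to 2 after 10 steps, so 2 lies in a 10-cycle (2, 10, 9, 6, 8, 11, 12, 4, 5, 7).
Stepping 2 places around the cycle: 2 → 10 → 9.

9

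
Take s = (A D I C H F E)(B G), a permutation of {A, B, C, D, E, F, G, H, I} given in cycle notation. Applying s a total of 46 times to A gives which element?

A lies in the 7-cycle (A D I C H F E).
On a 7-cycle, s^7 is the identity, so s^46 = s^4 there (46 ≡ 4 mod 7).
Advancing 4 steps from A: A → D → I → C → H.

H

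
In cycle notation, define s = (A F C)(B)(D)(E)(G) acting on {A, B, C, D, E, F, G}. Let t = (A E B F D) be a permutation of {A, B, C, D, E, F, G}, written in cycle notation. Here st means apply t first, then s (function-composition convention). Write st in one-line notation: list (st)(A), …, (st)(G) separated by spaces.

E C A F B D G

(st)(x) = s(t(x)). Computing each image: s(t(A)) = s(E) = E, s(t(B)) = s(F) = C, s(t(C)) = s(C) = A, s(t(D)) = s(A) = F, s(t(E)) = s(B) = B, s(t(F)) = s(D) = D, s(t(G)) = s(G) = G.
Hence st = [E C A F B D G].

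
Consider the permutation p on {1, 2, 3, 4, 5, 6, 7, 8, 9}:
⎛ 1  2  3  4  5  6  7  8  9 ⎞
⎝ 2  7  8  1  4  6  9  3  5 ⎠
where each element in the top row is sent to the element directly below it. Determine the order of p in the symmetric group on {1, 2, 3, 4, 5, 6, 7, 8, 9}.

Writing p as disjoint cycles, the cycle lengths are 6, 2, 1.
The order is lcm(6, 2) = 6.

6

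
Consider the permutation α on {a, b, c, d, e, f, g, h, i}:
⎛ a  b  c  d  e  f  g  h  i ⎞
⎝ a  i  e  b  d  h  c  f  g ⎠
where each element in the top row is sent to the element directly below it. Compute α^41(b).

Tracing b → i → … returns to b after 6 steps, so b lies in a 6-cycle (b i g c e d).
Since the cycle has length 6, α^41 acts on it the same as α^5 (41 mod 6 = 5).
Stepping 5 places around the cycle: b → i → g → c → e → d.

d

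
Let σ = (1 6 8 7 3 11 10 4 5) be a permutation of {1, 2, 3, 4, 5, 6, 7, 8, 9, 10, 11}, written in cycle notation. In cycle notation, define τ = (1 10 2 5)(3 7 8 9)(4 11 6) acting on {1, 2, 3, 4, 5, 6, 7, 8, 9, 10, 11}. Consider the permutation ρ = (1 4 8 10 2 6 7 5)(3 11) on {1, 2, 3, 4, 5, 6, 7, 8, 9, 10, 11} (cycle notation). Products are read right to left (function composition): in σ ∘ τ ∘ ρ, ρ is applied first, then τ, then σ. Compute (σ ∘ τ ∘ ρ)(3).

8

Chase 3: ρ(3) = 11; τ(11) = 6; σ(6) = 8. Hence (σ ∘ τ ∘ ρ)(3) = 8.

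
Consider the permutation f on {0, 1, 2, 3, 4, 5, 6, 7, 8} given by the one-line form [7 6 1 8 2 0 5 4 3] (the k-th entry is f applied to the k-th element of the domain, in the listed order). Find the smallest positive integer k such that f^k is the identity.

14

Writing f as disjoint cycles, the cycle lengths are 7, 2.
The order of f is the least common multiple of its cycle lengths: lcm(7, 2) = 14.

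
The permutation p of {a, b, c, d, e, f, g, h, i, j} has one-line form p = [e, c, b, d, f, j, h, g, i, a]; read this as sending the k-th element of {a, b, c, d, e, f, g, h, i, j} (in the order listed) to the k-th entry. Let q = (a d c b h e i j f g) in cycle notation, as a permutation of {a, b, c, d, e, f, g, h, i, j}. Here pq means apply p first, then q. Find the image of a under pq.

i

(pq)(a) = q(p(a)). p(a) = e, then q(e) = i. So (pq)(a) = i.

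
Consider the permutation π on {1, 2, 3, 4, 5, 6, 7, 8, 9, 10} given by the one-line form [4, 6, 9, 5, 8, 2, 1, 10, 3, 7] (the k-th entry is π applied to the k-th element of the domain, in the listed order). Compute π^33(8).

Tracing 8 → 10 → … returns to 8 after 6 steps, so 8 lies in a 6-cycle (1 4 5 8 10 7).
Since the cycle has length 6, π^33 acts on it the same as π^3 (33 mod 6 = 3).
Advancing 3 steps from 8: 8 → 10 → 7 → 1.

1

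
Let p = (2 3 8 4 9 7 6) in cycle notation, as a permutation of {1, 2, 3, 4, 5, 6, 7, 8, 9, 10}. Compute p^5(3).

6

3 lies in the 7-cycle (2 3 8 4 9 7 6).
Stepping 5 places around the cycle: 3 → 8 → 4 → 9 → 7 → 6.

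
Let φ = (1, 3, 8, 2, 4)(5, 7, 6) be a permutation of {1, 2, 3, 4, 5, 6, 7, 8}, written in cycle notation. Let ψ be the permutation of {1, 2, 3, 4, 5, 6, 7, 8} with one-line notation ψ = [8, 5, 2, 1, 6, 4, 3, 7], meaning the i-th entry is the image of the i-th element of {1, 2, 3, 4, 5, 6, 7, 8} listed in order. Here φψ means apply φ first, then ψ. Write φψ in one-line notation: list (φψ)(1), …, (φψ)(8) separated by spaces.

Chase each element through φ then ψ: 1 → 3 → 2; 2 → 4 → 1; 3 → 8 → 7; 4 → 1 → 8; 5 → 7 → 3; 6 → 5 → 6; 7 → 6 → 4; 8 → 2 → 5.
Collecting the images, φψ = [2 1 7 8 3 6 4 5].

2 1 7 8 3 6 4 5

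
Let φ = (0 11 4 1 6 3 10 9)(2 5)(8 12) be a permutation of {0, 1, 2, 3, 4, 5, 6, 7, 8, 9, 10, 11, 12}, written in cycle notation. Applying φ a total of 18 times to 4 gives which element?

4 lies in the 8-cycle (0 11 4 1 6 3 10 9).
Since the cycle has length 8, φ^18 acts on it the same as φ^2 (18 mod 8 = 2).
Stepping 2 places around the cycle: 4 → 1 → 6.

6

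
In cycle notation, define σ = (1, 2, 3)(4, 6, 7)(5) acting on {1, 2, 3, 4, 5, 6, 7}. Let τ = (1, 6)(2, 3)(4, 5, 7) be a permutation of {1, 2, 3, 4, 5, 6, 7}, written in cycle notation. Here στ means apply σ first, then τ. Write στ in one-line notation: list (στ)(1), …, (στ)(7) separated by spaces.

3 2 6 1 7 4 5

(στ)(x) = τ(σ(x)). Computing each image: τ(σ(1)) = τ(2) = 3, τ(σ(2)) = τ(3) = 2, τ(σ(3)) = τ(1) = 6, τ(σ(4)) = τ(6) = 1, τ(σ(5)) = τ(5) = 7, τ(σ(6)) = τ(7) = 4, τ(σ(7)) = τ(4) = 5.
Hence στ = [3 2 6 1 7 4 5].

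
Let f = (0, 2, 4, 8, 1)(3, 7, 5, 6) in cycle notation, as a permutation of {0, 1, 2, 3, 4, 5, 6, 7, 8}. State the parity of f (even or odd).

The cycle lengths are 5, 4.
A cycle of length ℓ contributes ℓ−1 transpositions, so f is a product of 4 + 3 = 7 transpositions — odd.

odd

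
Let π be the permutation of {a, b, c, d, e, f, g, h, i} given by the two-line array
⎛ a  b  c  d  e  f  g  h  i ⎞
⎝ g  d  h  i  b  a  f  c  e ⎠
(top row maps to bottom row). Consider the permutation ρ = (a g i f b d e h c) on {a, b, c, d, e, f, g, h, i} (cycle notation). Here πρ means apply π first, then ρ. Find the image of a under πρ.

i

(πρ)(a) = ρ(π(a)). π(a) = g, then ρ(g) = i. So (πρ)(a) = i.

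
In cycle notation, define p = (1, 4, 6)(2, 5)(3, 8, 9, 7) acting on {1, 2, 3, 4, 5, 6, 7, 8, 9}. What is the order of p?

12

The disjoint cycles have lengths 4, 3, 2.
Since disjoint cycles commute, ord(p) = lcm(4, 3, 2) = 12.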